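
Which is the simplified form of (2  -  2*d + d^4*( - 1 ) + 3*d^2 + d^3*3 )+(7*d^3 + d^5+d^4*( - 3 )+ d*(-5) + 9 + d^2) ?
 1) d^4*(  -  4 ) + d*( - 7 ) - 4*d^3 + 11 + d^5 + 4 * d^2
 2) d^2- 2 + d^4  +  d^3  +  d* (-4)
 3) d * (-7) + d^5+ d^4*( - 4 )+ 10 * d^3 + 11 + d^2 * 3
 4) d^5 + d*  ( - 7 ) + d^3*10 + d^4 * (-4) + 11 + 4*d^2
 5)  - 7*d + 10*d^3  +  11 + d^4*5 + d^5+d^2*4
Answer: 4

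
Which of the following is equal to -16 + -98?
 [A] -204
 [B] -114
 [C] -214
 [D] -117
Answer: B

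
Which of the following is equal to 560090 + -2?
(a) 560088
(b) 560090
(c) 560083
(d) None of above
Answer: a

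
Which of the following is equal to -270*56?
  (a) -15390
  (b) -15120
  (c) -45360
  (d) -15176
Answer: b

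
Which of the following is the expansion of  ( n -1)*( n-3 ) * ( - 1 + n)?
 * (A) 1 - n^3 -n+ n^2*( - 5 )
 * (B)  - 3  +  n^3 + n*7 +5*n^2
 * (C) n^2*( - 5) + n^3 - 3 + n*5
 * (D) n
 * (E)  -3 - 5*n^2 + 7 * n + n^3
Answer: E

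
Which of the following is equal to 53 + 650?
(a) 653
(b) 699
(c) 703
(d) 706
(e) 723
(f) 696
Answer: c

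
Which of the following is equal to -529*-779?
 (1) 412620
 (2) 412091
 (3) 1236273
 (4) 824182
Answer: 2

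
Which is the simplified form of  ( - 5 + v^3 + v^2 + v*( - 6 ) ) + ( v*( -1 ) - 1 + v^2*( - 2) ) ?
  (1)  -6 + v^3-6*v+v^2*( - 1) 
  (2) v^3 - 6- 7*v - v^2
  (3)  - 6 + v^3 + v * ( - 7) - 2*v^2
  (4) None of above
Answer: 2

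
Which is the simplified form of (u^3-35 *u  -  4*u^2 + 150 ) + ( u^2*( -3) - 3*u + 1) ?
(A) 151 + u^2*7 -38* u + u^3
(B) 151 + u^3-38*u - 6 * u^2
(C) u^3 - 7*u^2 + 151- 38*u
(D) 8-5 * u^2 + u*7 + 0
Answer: C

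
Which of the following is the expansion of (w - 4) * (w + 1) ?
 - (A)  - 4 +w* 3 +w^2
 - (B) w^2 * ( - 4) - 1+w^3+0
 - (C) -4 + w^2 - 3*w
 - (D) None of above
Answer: C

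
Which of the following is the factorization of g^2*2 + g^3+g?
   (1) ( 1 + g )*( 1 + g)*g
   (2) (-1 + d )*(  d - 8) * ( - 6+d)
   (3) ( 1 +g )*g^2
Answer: 1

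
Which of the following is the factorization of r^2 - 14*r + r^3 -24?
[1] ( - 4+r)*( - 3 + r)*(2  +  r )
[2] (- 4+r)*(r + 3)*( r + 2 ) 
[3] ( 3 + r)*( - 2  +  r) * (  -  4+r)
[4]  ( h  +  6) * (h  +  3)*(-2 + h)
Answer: 2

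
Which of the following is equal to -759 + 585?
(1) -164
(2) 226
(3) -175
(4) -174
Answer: 4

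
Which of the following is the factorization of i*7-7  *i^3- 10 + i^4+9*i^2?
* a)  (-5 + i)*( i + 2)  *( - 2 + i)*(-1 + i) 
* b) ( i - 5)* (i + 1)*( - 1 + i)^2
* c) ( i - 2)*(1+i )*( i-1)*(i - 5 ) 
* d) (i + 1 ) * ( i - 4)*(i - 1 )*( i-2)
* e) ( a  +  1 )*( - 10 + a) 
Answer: c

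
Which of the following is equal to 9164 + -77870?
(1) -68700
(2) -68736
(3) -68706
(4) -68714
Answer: 3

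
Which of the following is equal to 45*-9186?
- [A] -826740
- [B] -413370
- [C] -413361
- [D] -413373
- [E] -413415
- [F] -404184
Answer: B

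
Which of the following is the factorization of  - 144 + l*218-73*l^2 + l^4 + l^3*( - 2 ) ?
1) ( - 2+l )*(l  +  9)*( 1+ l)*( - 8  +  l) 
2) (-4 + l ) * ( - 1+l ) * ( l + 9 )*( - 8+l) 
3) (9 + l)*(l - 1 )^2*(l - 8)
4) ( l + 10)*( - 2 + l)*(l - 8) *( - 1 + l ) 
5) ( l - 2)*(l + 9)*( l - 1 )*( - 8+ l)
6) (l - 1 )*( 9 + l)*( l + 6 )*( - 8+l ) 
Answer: 5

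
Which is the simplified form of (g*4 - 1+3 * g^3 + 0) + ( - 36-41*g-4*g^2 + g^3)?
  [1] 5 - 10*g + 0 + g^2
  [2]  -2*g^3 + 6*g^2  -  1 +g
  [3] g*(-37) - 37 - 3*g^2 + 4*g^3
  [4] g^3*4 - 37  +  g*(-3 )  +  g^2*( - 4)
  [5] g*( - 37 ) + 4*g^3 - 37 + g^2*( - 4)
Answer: 5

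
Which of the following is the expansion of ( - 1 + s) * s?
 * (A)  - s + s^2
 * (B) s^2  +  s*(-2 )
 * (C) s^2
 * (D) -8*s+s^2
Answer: A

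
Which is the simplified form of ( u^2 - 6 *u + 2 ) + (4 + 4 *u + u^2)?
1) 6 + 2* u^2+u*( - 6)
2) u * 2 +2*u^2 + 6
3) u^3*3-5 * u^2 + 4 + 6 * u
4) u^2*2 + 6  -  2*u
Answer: 4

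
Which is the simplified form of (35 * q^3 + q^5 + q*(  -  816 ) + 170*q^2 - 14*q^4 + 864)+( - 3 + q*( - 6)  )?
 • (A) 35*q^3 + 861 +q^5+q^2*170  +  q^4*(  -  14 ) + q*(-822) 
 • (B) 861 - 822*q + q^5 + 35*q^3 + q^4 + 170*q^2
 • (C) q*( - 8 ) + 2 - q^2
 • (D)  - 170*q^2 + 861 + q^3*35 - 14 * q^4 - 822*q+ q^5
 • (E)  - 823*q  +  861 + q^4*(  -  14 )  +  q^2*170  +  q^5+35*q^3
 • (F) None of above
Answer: A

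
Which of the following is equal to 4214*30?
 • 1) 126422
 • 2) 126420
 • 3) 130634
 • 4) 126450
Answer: 2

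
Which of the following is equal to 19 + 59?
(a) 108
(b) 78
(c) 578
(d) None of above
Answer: b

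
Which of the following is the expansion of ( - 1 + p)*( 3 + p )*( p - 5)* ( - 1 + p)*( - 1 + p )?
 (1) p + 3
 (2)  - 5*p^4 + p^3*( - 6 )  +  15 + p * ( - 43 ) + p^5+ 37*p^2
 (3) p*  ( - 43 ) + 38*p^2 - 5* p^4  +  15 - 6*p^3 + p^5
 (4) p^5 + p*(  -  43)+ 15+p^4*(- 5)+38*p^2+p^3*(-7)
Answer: 3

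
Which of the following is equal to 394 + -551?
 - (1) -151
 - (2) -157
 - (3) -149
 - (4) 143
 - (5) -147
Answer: 2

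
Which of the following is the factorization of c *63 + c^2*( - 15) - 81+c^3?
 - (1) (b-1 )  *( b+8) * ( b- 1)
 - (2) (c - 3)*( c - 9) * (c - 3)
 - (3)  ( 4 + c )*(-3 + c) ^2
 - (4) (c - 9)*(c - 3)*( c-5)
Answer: 2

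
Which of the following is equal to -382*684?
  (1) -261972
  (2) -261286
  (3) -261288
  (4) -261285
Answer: 3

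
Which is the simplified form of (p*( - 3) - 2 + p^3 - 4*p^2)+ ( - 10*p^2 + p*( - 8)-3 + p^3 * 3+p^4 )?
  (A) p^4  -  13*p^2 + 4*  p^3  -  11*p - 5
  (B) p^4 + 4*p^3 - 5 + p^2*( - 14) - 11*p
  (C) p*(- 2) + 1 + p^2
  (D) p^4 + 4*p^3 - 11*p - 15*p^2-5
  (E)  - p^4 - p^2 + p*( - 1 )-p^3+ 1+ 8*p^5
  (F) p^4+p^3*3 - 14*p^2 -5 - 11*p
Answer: B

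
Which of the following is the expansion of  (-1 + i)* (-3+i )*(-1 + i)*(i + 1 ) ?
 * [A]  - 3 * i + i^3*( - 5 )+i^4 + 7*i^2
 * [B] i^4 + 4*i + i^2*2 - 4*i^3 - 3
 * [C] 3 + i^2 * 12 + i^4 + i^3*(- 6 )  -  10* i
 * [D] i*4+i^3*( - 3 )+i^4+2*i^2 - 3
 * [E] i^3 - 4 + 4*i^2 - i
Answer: B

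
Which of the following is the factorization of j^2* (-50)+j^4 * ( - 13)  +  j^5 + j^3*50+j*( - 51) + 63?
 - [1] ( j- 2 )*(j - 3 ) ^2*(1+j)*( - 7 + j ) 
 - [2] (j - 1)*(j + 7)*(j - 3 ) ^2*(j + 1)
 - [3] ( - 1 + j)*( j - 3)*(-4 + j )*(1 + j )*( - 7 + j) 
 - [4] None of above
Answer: 4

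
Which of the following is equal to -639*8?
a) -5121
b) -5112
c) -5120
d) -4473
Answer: b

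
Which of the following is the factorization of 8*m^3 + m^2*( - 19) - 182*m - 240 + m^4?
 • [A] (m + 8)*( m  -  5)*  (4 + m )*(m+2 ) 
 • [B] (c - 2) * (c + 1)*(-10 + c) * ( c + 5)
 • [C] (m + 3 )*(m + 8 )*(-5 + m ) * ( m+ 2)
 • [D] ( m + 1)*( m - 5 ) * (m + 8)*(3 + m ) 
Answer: C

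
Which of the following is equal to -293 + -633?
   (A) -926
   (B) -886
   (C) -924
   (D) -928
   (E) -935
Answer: A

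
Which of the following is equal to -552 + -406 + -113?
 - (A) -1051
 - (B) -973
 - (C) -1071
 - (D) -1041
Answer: C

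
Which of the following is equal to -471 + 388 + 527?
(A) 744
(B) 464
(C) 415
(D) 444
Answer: D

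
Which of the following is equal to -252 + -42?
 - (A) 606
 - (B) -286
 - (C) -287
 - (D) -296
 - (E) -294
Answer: E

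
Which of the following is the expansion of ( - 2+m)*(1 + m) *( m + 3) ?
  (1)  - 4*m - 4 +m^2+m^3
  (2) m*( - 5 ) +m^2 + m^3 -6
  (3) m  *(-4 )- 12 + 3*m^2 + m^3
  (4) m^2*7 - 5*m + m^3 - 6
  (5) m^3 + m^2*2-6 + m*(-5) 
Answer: 5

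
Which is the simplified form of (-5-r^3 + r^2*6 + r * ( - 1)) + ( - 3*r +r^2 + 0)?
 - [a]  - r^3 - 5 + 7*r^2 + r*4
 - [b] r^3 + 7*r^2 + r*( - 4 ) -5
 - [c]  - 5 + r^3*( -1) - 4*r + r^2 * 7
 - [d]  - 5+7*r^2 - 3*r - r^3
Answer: c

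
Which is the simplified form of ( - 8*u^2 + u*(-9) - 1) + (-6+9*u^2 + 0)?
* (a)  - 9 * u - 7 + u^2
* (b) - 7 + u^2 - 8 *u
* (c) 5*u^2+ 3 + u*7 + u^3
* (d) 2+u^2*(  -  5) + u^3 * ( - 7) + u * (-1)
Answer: a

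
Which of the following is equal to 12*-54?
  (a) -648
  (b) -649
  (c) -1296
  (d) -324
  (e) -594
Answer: a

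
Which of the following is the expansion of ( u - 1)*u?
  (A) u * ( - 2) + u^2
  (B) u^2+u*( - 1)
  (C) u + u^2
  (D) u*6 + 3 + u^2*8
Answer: B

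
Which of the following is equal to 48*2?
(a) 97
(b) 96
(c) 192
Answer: b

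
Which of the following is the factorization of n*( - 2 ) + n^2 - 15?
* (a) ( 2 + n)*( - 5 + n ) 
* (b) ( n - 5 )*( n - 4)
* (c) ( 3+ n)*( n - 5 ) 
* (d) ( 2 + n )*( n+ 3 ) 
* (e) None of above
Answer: c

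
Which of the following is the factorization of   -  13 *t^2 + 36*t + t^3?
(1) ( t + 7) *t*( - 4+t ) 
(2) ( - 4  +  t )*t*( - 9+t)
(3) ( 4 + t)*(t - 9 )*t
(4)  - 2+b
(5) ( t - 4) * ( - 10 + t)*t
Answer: 2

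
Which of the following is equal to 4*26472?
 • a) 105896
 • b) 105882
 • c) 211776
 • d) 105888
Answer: d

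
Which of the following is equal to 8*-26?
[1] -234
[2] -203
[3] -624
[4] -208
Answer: 4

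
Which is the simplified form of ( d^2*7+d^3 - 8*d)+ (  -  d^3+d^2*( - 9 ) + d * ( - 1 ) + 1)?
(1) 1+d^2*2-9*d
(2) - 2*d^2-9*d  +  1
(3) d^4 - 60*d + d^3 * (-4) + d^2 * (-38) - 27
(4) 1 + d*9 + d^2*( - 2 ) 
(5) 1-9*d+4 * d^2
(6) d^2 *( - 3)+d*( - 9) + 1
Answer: 2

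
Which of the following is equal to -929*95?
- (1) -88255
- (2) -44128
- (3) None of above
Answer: 1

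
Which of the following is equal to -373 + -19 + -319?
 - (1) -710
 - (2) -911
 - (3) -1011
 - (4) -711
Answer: 4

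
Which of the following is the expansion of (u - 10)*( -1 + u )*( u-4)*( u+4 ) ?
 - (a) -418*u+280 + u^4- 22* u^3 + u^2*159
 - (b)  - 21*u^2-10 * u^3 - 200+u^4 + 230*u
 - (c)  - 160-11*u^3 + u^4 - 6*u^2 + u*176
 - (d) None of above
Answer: c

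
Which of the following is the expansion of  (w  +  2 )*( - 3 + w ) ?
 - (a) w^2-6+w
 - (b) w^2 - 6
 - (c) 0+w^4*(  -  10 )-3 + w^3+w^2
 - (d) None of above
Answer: d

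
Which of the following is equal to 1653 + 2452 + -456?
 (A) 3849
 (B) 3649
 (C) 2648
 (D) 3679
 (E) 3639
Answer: B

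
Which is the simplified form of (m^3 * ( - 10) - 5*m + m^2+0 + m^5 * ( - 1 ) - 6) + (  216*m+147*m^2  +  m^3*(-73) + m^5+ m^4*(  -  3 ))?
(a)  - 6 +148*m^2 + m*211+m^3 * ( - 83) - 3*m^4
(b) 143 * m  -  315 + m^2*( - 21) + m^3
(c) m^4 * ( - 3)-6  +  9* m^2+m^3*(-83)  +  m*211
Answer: a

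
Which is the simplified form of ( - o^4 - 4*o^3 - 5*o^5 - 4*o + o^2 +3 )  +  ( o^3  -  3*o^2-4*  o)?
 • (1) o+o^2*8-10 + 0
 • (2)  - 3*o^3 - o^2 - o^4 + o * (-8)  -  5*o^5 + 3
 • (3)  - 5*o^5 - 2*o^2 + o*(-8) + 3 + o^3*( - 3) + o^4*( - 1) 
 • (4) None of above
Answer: 3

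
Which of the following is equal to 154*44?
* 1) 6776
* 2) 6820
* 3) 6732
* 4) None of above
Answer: 1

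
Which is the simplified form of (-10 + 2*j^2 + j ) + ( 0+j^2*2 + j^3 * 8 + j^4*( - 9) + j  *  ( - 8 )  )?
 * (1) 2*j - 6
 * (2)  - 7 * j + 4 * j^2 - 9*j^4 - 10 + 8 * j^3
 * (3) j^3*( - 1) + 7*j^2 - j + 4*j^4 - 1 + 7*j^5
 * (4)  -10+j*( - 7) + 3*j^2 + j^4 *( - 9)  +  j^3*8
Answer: 2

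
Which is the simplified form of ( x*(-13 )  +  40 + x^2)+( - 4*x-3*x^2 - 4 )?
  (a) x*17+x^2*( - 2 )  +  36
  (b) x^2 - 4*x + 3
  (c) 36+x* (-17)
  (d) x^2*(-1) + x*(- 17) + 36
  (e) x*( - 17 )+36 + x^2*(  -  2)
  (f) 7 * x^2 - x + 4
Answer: e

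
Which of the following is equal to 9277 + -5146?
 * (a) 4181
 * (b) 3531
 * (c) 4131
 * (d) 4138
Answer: c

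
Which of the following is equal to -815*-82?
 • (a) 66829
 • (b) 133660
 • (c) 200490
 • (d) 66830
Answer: d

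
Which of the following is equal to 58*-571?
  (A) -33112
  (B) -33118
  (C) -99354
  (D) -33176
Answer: B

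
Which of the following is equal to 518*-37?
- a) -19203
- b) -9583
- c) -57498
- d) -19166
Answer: d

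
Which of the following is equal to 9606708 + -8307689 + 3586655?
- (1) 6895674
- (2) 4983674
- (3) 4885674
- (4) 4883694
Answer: 3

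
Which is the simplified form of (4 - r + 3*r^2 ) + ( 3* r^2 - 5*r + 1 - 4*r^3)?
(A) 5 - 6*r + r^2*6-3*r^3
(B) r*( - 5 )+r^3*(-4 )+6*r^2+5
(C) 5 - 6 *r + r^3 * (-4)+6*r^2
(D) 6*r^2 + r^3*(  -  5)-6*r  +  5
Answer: C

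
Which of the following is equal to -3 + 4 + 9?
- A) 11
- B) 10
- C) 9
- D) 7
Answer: B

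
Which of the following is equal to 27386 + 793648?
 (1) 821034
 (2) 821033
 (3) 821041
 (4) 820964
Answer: 1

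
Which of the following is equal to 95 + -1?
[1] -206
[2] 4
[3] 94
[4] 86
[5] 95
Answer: 3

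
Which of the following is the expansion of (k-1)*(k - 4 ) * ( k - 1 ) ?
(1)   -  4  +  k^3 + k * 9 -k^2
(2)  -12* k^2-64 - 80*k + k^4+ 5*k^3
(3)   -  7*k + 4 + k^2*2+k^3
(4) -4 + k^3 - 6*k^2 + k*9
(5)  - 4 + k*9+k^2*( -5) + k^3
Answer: 4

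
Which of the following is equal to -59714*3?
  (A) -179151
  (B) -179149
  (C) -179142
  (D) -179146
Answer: C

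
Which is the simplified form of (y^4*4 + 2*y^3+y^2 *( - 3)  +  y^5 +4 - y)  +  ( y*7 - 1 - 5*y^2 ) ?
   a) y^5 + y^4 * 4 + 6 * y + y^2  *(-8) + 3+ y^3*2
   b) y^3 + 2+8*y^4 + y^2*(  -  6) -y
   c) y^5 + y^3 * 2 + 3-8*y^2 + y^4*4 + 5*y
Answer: a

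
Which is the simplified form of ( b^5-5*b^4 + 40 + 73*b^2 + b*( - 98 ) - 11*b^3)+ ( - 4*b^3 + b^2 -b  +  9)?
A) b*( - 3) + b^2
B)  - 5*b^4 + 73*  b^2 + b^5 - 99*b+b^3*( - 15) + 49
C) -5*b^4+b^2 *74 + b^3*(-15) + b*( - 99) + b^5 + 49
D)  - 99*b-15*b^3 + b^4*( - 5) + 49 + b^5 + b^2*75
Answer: C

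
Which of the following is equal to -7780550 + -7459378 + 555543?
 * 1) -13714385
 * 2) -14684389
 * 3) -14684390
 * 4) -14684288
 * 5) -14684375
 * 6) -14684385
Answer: 6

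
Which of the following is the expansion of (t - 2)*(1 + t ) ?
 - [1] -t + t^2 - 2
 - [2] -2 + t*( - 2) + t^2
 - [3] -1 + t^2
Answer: 1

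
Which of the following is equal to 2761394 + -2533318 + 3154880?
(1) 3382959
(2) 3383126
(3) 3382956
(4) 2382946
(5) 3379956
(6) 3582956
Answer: 3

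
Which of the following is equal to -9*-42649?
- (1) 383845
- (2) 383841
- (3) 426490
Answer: 2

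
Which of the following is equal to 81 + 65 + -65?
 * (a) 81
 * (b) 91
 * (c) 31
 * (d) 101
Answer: a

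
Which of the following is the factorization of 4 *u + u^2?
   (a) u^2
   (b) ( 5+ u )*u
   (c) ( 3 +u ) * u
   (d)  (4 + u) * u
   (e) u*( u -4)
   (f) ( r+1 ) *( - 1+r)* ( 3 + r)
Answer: d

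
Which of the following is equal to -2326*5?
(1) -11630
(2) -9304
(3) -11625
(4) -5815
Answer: 1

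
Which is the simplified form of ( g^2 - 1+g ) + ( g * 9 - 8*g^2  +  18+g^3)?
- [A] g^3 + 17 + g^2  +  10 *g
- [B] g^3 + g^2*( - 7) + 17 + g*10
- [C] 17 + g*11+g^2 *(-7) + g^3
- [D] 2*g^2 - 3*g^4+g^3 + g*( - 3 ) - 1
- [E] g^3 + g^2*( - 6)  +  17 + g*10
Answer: B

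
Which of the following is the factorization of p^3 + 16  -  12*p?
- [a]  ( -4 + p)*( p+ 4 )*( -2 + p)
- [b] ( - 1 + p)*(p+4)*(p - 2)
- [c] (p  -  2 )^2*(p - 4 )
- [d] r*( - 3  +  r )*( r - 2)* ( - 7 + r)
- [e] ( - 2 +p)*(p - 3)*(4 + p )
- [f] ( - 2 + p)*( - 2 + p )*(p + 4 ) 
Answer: f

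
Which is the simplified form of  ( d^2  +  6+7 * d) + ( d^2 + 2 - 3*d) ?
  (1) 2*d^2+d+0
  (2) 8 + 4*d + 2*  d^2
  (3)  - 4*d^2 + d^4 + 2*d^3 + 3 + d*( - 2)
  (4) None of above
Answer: 2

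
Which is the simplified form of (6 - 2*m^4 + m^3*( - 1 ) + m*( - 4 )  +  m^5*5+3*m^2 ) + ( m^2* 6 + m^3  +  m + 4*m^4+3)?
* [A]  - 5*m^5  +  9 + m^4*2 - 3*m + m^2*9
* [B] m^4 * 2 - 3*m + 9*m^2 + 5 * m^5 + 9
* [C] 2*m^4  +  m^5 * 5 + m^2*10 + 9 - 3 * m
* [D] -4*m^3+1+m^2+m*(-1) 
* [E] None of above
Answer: B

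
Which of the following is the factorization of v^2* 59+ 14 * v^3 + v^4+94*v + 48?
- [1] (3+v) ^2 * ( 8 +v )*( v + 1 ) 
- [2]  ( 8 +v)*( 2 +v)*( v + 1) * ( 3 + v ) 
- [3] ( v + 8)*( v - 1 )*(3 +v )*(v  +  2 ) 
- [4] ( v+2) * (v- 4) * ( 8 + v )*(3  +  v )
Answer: 2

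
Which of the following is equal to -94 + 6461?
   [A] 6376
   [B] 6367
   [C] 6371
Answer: B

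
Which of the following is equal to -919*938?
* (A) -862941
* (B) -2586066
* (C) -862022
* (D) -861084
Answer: C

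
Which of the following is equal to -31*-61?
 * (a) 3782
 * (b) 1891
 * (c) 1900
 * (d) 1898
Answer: b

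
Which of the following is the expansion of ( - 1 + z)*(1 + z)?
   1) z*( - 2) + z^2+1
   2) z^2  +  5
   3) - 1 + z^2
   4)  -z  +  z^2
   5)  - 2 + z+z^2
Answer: 3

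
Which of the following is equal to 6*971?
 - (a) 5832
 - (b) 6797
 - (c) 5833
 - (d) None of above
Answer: d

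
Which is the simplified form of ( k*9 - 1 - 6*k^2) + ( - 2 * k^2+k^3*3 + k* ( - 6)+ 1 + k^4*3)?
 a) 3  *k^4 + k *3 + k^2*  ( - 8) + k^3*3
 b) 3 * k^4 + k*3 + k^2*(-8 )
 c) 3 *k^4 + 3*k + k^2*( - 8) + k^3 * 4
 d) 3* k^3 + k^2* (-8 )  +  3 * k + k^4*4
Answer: a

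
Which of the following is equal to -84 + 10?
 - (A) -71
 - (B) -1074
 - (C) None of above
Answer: C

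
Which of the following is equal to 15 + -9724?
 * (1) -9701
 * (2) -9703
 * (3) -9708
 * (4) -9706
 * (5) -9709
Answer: 5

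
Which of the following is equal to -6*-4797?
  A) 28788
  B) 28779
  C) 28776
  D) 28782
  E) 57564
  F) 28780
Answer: D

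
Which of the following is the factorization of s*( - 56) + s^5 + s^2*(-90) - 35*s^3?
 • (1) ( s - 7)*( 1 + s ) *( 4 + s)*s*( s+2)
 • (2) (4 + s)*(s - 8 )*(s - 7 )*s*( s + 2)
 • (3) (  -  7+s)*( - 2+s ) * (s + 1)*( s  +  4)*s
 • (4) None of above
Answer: 1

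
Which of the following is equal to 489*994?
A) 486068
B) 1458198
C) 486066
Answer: C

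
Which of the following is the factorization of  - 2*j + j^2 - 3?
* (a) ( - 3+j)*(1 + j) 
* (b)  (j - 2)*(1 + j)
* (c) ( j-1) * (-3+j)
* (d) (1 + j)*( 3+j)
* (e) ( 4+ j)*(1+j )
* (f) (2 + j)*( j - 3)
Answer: a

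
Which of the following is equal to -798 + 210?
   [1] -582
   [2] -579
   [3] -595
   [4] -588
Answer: 4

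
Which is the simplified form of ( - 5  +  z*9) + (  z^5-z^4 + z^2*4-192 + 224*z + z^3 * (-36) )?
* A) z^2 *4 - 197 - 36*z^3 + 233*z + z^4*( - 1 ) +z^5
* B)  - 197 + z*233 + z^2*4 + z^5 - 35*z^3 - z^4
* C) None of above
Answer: A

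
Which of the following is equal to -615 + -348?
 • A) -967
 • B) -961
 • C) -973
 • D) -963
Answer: D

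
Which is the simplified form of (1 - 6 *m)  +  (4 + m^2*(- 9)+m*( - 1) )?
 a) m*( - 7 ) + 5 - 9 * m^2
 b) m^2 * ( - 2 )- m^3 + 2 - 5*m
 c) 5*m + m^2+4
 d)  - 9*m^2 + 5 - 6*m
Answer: a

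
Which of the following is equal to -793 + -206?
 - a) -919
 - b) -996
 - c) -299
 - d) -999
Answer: d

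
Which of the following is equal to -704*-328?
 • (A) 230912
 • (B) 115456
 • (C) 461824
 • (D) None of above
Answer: A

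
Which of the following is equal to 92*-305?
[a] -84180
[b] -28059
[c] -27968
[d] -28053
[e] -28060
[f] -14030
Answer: e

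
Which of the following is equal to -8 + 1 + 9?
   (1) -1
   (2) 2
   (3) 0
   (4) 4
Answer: 2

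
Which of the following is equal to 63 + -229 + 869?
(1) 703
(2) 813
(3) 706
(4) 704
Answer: 1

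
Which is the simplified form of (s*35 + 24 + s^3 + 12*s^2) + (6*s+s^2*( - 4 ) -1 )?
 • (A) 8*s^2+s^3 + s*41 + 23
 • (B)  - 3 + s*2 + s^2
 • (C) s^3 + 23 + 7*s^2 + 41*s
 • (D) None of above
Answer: A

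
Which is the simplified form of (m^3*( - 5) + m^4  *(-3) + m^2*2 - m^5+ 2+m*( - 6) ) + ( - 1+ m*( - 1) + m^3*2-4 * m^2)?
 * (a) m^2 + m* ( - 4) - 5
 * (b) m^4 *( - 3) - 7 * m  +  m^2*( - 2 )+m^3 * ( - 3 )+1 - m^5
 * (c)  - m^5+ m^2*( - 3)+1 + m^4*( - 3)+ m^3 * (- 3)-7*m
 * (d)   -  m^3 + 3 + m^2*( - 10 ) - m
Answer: b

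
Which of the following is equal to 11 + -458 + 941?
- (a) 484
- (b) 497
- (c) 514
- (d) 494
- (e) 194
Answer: d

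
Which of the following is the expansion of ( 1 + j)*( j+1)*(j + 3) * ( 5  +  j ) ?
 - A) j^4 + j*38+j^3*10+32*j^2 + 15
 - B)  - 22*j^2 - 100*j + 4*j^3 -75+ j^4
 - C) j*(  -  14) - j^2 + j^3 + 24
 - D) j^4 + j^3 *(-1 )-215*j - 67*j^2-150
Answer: A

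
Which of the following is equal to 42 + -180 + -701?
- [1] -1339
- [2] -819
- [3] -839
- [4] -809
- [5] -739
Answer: 3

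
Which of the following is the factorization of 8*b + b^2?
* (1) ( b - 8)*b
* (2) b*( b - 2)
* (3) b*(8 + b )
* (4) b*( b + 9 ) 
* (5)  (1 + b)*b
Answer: 3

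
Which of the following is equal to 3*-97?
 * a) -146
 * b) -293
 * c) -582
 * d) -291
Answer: d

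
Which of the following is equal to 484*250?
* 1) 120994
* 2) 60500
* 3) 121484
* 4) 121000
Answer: 4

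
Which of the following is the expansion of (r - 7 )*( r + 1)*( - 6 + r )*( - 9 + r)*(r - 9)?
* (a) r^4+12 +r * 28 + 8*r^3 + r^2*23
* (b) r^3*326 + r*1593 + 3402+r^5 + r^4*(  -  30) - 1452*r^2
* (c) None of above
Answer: b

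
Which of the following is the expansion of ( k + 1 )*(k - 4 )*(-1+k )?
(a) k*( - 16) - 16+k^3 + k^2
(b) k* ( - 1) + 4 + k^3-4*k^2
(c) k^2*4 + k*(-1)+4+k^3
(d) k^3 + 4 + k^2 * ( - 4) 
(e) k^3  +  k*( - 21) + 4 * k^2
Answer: b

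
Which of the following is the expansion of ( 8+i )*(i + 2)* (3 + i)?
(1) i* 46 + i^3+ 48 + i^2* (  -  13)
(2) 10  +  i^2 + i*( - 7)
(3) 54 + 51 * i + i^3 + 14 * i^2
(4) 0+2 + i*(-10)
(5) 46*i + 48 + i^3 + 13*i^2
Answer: 5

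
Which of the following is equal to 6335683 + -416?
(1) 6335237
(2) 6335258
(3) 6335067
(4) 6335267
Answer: 4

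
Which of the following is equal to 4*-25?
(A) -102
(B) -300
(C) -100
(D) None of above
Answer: C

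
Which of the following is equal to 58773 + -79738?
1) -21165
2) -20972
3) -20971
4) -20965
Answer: 4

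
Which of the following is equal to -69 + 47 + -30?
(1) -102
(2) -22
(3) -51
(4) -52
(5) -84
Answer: 4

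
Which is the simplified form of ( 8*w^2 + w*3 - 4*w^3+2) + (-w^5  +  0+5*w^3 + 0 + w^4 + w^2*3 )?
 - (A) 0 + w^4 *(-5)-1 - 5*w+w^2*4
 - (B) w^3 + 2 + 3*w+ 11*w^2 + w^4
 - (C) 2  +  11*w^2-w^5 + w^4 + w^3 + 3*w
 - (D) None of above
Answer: C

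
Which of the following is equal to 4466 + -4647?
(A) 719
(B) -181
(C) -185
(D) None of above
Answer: B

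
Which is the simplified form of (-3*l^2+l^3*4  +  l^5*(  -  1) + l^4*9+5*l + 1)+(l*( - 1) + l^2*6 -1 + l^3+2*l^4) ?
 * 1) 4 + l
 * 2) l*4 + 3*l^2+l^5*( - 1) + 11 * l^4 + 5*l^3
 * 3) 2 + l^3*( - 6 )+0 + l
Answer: 2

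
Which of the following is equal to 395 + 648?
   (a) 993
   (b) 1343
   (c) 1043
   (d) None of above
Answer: c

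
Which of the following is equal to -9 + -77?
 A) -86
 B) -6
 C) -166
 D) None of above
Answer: A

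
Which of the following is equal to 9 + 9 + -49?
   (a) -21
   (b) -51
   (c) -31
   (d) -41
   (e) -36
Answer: c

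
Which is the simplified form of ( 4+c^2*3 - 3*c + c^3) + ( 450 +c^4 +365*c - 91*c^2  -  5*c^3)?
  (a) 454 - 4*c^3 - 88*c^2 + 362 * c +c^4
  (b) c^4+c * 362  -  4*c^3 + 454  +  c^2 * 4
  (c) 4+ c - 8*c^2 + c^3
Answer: a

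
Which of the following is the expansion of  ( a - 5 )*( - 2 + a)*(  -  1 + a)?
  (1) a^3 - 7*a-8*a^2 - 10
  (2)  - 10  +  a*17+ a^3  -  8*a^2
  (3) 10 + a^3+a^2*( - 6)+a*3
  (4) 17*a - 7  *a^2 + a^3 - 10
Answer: 2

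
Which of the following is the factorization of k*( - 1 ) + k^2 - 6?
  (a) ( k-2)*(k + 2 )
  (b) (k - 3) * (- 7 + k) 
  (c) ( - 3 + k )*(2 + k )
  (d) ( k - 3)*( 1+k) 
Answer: c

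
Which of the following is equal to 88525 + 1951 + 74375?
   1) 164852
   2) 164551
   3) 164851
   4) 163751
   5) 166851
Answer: 3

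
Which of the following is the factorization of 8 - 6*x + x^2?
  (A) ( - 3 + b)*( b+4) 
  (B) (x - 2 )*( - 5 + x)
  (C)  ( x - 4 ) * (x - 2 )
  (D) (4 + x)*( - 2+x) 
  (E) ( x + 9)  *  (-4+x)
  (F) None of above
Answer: C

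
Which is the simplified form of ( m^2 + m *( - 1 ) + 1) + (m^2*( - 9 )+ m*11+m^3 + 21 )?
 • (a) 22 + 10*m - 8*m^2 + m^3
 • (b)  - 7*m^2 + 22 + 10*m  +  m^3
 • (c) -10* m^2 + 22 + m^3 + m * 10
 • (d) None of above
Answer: a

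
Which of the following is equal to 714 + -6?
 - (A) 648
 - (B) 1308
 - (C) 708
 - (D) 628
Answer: C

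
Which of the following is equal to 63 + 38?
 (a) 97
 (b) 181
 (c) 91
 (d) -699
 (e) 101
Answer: e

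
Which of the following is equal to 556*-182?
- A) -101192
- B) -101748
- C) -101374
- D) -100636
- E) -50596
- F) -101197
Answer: A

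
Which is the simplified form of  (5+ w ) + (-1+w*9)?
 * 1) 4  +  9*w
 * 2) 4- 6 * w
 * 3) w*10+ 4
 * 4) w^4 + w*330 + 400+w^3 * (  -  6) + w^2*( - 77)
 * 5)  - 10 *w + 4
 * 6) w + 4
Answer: 3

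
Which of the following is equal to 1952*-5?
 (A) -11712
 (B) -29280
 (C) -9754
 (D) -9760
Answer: D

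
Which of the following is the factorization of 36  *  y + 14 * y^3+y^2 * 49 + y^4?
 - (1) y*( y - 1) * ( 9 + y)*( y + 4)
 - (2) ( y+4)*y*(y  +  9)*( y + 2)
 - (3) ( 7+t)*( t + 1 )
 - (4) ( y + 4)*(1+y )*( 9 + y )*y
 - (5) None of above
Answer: 4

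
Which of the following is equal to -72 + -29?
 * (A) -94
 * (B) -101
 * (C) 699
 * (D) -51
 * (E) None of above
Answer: B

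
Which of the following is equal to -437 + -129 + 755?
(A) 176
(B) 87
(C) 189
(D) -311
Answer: C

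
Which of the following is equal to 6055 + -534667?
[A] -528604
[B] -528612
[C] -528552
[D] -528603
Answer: B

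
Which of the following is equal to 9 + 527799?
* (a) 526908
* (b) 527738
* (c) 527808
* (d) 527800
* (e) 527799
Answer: c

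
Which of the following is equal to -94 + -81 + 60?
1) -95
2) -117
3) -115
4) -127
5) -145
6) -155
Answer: 3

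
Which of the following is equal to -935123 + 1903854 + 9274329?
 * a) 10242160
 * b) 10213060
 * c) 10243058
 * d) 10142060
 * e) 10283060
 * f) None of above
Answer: f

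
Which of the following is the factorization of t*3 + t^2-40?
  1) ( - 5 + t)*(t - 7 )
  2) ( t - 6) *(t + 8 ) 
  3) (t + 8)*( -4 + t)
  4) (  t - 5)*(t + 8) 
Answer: 4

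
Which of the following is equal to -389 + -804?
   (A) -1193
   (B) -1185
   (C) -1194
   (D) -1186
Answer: A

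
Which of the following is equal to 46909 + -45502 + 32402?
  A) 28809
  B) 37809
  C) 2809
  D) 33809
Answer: D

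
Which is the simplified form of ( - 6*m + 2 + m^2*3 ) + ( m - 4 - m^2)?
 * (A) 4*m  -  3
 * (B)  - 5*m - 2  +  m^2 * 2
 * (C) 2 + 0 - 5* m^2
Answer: B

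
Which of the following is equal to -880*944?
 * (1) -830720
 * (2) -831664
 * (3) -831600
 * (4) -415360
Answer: 1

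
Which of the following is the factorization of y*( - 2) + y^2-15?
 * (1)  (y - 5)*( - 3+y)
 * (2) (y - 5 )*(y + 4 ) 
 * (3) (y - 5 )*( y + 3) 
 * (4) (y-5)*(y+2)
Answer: 3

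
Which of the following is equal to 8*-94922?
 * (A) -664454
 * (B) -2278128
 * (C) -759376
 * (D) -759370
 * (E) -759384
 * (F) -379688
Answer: C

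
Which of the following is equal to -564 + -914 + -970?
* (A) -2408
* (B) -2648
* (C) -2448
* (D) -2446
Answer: C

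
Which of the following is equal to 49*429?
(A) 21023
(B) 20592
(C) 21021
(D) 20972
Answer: C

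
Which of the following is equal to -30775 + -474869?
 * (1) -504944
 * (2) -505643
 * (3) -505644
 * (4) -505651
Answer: 3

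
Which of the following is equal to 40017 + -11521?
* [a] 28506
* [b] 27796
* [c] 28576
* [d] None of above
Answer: d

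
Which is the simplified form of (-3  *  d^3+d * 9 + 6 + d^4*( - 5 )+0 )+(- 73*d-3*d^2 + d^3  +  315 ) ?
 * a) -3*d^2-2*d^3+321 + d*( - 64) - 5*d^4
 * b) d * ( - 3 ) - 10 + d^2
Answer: a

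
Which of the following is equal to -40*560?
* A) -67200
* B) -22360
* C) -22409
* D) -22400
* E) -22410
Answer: D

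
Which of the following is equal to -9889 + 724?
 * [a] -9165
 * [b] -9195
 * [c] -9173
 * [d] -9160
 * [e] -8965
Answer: a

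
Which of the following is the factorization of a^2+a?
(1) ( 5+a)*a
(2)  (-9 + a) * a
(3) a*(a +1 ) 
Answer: 3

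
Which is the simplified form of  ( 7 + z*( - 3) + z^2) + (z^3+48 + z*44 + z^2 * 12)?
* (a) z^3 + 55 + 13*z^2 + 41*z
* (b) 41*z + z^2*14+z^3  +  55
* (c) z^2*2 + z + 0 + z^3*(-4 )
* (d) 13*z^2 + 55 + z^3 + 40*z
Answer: a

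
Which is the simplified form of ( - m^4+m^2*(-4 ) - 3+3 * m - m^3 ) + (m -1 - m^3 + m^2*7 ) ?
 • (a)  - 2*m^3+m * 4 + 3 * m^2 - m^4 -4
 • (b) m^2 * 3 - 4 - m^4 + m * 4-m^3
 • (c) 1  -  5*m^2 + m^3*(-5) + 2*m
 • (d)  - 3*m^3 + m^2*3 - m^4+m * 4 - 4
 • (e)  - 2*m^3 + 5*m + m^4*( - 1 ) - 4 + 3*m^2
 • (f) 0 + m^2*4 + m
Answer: a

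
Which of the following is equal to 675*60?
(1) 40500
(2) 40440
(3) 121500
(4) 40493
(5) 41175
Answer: 1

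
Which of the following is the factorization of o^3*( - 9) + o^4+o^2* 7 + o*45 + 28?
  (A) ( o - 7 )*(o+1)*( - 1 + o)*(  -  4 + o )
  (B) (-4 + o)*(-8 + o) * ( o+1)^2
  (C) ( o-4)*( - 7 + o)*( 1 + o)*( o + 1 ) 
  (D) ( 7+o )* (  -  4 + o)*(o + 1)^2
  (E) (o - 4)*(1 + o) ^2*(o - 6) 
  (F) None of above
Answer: C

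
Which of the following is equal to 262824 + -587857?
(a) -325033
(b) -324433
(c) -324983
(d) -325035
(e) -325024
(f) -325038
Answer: a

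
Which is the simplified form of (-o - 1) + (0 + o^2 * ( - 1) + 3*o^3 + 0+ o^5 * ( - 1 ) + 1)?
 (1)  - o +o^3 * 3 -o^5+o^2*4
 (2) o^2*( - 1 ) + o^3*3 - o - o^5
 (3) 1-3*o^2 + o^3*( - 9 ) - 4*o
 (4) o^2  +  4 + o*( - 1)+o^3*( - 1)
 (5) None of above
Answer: 2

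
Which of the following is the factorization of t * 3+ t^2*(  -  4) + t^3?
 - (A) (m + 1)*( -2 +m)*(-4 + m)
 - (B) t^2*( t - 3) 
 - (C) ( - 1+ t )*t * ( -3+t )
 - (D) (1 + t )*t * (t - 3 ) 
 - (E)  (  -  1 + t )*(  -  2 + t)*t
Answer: C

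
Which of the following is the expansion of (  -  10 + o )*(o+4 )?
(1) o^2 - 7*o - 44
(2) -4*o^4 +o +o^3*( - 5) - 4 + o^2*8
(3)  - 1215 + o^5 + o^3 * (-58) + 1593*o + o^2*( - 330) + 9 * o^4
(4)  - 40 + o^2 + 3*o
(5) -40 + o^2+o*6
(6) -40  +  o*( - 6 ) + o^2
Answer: 6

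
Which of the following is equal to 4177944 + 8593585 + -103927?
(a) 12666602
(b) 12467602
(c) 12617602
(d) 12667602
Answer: d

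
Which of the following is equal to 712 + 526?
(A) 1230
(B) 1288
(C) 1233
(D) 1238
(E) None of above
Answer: D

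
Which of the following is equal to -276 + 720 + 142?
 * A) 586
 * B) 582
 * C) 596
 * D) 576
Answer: A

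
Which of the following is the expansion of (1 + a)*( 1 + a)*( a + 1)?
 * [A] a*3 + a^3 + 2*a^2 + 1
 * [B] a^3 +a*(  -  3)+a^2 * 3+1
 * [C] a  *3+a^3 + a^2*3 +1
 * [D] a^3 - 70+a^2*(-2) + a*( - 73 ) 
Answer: C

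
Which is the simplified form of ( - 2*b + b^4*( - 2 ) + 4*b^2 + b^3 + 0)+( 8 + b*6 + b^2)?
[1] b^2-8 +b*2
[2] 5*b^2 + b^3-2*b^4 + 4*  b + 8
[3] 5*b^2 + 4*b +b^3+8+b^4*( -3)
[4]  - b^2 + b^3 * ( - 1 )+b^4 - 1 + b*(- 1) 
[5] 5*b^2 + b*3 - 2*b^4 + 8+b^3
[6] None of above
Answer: 2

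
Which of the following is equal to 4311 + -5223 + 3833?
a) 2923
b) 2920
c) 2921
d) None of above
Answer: c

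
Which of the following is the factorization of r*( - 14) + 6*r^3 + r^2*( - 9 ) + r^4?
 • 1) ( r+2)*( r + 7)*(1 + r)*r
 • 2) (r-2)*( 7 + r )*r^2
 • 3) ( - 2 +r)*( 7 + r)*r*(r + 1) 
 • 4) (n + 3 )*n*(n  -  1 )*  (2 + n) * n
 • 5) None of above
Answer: 3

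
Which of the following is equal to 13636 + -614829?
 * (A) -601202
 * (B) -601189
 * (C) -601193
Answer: C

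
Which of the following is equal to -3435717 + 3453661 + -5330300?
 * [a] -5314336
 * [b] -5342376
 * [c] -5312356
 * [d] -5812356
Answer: c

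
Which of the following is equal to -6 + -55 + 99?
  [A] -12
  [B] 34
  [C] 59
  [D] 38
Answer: D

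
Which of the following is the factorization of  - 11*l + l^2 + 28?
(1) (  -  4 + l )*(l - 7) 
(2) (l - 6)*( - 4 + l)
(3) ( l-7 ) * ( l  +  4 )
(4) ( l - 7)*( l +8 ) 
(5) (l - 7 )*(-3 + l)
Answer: 1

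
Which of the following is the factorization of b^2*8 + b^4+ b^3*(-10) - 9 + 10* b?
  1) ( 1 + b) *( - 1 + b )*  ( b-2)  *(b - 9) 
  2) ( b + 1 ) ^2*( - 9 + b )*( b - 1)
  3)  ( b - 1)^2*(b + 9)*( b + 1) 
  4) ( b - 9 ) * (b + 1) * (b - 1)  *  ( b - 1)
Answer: 4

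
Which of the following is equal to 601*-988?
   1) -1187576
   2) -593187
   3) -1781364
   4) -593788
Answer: 4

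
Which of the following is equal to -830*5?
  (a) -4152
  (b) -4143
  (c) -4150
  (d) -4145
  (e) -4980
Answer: c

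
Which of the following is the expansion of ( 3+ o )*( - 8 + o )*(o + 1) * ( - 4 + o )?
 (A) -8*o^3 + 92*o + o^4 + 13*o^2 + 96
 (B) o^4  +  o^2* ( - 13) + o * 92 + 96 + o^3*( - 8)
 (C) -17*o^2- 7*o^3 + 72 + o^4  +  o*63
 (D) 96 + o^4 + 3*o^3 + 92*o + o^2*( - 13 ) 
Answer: B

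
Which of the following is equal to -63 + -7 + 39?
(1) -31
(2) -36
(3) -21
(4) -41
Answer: 1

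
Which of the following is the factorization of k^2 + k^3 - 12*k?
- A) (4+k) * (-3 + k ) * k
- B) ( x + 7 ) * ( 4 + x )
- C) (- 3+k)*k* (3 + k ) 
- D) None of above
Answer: A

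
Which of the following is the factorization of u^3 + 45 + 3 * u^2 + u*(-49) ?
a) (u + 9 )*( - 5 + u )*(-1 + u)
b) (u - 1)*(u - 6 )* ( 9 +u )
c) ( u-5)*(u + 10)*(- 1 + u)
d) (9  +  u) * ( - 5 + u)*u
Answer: a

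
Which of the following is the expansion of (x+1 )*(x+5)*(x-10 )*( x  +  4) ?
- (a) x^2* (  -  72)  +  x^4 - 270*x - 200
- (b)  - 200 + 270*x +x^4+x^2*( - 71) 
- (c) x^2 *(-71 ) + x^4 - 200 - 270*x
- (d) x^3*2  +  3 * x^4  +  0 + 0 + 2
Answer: c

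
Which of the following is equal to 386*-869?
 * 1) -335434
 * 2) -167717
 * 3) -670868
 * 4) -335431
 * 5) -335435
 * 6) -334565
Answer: 1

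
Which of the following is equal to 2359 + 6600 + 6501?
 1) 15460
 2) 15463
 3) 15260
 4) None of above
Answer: 1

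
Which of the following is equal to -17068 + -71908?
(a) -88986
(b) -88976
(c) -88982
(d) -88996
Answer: b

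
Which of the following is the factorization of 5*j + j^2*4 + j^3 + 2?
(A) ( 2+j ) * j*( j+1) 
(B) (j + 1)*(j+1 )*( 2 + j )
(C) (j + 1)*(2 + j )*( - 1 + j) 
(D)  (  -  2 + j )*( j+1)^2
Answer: B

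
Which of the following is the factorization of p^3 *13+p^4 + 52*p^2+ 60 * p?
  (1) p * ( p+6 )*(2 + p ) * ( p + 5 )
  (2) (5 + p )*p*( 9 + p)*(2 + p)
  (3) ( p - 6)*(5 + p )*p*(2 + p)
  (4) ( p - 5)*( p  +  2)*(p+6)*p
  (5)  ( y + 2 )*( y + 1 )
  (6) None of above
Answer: 1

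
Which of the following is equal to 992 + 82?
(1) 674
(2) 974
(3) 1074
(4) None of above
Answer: 3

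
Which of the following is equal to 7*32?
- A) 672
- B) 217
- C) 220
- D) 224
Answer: D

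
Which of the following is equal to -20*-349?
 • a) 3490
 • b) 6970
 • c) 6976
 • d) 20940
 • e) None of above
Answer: e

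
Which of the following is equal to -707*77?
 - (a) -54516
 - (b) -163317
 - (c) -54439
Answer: c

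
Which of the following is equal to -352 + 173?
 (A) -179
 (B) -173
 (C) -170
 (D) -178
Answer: A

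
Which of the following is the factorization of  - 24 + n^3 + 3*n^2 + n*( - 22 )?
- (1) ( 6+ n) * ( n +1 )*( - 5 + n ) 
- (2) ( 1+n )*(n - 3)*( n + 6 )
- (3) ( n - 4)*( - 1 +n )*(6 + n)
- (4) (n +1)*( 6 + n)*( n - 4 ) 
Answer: 4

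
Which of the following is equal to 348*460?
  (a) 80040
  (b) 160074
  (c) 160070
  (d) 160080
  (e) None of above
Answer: d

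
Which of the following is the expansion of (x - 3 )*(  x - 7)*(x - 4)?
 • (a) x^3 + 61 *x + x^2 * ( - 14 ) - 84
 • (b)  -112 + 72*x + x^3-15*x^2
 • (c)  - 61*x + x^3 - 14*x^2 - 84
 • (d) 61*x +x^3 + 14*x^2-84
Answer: a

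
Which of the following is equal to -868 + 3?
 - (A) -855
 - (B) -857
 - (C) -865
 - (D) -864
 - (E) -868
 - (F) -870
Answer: C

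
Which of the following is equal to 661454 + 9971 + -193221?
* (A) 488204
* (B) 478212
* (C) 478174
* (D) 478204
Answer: D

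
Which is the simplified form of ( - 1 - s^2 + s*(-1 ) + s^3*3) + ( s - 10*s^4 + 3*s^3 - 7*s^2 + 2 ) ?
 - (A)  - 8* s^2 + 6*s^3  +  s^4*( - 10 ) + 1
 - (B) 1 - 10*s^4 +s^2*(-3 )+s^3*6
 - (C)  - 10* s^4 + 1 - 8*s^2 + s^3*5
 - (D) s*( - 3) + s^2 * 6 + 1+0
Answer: A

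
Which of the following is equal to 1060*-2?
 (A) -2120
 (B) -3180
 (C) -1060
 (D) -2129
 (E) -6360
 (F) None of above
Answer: A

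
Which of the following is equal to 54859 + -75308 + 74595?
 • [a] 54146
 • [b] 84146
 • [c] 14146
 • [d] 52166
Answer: a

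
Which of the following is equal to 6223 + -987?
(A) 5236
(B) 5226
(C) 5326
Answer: A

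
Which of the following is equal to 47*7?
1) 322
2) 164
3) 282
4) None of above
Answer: 4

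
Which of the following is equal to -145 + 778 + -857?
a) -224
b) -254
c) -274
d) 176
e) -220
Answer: a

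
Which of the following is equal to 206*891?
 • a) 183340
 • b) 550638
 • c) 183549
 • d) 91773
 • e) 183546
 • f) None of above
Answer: e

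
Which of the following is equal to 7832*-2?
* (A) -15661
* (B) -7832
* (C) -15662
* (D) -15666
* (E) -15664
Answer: E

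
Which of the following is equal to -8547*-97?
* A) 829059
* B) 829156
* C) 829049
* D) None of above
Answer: A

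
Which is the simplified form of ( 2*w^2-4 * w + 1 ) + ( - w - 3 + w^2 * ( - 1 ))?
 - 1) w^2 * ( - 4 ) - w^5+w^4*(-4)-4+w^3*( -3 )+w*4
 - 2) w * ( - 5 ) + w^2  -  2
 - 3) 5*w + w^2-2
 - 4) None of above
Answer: 2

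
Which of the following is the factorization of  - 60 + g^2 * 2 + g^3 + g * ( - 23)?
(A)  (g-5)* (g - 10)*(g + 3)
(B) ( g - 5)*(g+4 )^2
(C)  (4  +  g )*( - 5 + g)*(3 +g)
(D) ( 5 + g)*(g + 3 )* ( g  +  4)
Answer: C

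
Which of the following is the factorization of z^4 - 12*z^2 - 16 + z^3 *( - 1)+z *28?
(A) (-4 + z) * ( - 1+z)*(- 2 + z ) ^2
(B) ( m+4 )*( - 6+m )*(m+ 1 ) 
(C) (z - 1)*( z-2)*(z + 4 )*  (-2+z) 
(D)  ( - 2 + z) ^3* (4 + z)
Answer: C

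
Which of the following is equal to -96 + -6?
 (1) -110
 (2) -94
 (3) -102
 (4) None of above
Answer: 3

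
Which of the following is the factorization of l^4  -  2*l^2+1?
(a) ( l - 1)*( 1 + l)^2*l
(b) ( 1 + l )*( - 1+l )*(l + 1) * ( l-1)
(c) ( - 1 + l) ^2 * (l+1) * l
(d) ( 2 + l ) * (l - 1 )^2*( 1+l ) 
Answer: b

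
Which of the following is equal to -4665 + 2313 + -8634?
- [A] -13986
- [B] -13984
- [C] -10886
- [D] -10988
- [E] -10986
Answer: E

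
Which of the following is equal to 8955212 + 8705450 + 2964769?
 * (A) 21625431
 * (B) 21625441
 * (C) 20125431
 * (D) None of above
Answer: D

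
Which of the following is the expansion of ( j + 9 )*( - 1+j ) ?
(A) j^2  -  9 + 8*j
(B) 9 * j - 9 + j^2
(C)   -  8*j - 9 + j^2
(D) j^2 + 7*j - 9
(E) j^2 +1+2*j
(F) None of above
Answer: A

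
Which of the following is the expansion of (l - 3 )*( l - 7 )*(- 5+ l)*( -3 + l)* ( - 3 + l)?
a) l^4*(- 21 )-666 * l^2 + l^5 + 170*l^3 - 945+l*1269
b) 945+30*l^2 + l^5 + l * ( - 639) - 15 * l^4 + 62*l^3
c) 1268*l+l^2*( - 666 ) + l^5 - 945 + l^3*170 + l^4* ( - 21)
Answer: a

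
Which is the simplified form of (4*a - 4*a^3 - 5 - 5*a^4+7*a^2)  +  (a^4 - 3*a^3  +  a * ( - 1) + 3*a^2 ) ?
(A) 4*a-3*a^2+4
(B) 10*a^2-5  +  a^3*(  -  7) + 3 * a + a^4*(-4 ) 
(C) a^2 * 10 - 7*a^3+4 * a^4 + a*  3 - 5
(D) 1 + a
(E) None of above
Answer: B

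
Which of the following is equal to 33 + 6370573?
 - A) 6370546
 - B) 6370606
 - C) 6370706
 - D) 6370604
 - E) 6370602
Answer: B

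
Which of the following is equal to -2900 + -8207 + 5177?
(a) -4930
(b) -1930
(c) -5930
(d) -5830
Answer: c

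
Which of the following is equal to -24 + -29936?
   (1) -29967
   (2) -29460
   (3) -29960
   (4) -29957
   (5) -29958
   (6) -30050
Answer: 3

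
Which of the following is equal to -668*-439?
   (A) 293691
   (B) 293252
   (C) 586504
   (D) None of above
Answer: B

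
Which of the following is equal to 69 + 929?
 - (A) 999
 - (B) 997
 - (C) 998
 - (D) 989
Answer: C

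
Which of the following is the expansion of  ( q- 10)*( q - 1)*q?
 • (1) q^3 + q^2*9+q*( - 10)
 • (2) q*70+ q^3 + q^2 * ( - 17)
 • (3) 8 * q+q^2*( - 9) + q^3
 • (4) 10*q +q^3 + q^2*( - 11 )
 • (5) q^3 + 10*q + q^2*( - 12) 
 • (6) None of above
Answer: 4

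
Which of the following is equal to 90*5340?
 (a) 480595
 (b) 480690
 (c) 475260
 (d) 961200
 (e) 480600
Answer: e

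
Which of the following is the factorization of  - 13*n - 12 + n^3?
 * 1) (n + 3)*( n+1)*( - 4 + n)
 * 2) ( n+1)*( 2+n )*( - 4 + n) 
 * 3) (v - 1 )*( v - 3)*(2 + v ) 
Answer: 1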